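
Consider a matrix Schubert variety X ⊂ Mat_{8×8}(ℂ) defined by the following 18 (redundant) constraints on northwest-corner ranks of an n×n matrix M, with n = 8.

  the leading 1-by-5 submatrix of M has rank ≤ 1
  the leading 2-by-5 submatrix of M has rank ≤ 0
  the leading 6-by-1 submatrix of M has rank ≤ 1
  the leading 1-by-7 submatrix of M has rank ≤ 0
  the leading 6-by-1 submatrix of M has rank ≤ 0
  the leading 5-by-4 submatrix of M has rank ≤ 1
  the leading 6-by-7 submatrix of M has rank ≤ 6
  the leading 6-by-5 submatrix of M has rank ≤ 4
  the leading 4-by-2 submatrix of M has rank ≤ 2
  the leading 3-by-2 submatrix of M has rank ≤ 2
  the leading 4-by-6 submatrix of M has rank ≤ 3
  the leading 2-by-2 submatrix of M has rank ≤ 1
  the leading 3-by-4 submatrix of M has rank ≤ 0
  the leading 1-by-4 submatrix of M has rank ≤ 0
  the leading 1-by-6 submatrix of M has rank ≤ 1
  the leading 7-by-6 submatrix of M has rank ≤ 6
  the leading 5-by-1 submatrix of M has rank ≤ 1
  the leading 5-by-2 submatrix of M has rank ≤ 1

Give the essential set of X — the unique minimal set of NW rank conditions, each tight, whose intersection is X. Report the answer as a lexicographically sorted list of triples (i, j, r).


Computing R[i][j] = min implied NW-rank bound (n=8, 18 conditions):

  i=1: 0, 0, 0, 0, 0, 0, 0, 1
  i=2: 0, 0, 0, 0, 0, 1, 1, 2
  i=3: 0, 0, 0, 0, 1, 2, 2, 3
  i=4: 0, 1, 1, 1, 2, 3, 3, 4
  i=5: 0, 1, 1, 1, 2, 3, 4, 5
  i=6: 0, 1, 2, 2, 3, 4, 5, 6
  i=7: 1, 2, 3, 3, 4, 5, 6, 7
  i=8: 1, 2, 3, 4, 5, 6, 7, 8

hence w(1..8) = (8, 6, 5, 2, 7, 3, 1, 4).

D(w) has 21 cells with 5 SE-corners; essential set:

[(1, 7, 0), (2, 5, 0), (3, 4, 0), (5, 4, 1), (6, 1, 0)]


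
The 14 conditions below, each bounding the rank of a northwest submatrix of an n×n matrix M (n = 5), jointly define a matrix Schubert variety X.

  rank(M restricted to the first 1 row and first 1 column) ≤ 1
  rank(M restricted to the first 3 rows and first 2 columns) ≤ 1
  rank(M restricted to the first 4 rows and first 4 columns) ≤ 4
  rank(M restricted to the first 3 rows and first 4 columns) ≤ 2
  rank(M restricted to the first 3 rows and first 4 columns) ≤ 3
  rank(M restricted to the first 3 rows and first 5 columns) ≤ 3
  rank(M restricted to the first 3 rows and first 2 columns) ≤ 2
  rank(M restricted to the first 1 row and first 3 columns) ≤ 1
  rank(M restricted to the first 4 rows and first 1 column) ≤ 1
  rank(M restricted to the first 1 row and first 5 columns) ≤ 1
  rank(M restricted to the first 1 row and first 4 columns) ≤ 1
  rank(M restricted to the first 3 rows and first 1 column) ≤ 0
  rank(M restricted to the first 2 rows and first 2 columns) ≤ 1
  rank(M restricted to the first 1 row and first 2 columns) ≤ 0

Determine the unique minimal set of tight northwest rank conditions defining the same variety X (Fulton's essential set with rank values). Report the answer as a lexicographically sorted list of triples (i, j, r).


Computing R[i][j] = min implied NW-rank bound (n=5, 14 conditions):

  R[1]: 0  0  1  1  1
  R[2]: 0  1  2  2  2
  R[3]: 0  1  2  2  3
  R[4]: 1  2  3  3  4
  R[5]: 1  2  3  4  5

the unique w with this rank table is (3, 2, 5, 1, 4).

Fulton essential set (3 of the 5 Rothe cells):

[(1, 2, 0), (3, 1, 0), (3, 4, 2)]


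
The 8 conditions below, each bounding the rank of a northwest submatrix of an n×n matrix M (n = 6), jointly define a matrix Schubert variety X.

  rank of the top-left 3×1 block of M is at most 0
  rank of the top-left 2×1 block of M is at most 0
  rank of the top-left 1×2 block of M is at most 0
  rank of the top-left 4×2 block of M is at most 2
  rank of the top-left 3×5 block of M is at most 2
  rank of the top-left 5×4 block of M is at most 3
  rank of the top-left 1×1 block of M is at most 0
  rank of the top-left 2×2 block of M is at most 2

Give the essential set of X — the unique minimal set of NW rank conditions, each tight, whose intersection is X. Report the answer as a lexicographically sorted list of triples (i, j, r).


Computing R[i][j] = min implied NW-rank bound (n=6, 8 conditions):

  0 0 1 1 1 1
  0 1 2 2 2 2
  0 1 2 2 2 3
  1 2 3 3 3 4
  1 2 3 3 4 5
  1 2 3 4 5 6

reading off 1-entries of Δ²R: w = (3, 2, 6, 1, 5, 4).

|D(w)|=7, |Ess(w)|=4:

[(1, 2, 0), (3, 1, 0), (3, 5, 2), (5, 4, 3)]


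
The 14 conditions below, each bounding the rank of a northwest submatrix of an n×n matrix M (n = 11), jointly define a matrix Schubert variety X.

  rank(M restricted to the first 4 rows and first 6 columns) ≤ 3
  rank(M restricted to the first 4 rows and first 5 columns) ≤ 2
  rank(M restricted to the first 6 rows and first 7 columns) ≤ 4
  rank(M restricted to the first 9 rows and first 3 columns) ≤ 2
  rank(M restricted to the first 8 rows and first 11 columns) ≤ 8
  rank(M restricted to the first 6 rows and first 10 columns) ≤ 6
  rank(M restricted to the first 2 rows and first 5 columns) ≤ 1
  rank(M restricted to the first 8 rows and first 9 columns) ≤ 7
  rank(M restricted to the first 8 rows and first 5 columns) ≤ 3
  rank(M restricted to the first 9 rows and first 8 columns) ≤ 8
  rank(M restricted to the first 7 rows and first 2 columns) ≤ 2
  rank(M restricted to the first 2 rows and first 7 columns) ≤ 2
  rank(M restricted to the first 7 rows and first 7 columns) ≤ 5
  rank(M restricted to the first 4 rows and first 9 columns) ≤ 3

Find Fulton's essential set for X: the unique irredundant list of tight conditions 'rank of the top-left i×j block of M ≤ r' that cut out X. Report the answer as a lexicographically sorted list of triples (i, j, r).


Recovering R(i,j) via the rank-extension bound from the 14 conditions:

  1, 1, 1, 1, 1, 1, 1, 1, 1, 1, 1
  1, 1, 1, 1, 1, 2, 2, 2, 2, 2, 2
  1, 2, 2, 2, 2, 3, 3, 3, 3, 3, 3
  1, 2, 2, 2, 2, 3, 3, 3, 3, 4, 4
  1, 2, 2, 3, 3, 4, 4, 4, 4, 5, 5
  1, 2, 2, 3, 3, 4, 4, 5, 5, 6, 6
  1, 2, 2, 3, 3, 4, 5, 6, 6, 7, 7
  1, 2, 2, 3, 3, 4, 5, 6, 7, 8, 8
  1, 2, 2, 3, 4, 5, 6, 7, 8, 9, 9
  1, 2, 3, 4, 5, 6, 7, 8, 9, 10, 10
  1, 2, 3, 4, 5, 6, 7, 8, 9, 10, 11

giving w = (1, 6, 2, 10, 4, 8, 7, 9, 5, 3, 11) via Δ²R.

Fulton essential set (6 of the 19 Rothe cells):

[(2, 5, 1), (4, 5, 2), (4, 9, 3), (6, 7, 4), (8, 5, 3), (9, 3, 2)]


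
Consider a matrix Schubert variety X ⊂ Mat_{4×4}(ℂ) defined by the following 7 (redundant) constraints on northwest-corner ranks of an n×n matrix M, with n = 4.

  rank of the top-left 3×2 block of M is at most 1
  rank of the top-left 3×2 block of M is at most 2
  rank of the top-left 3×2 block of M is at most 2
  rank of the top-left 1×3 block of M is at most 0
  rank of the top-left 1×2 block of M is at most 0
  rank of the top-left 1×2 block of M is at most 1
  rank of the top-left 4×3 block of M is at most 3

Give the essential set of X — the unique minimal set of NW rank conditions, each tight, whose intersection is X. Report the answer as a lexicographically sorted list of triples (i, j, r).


The tightest implied rank at each (i,j), from the 7 conditions:

  R[1]: 0 0 0 1
  R[2]: 1 1 1 2
  R[3]: 1 1 2 3
  R[4]: 1 2 3 4

the unique w with this rank table is (4, 1, 3, 2).

D(w) has 4 cells with 2 SE-corners; essential set:

[(1, 3, 0), (3, 2, 1)]


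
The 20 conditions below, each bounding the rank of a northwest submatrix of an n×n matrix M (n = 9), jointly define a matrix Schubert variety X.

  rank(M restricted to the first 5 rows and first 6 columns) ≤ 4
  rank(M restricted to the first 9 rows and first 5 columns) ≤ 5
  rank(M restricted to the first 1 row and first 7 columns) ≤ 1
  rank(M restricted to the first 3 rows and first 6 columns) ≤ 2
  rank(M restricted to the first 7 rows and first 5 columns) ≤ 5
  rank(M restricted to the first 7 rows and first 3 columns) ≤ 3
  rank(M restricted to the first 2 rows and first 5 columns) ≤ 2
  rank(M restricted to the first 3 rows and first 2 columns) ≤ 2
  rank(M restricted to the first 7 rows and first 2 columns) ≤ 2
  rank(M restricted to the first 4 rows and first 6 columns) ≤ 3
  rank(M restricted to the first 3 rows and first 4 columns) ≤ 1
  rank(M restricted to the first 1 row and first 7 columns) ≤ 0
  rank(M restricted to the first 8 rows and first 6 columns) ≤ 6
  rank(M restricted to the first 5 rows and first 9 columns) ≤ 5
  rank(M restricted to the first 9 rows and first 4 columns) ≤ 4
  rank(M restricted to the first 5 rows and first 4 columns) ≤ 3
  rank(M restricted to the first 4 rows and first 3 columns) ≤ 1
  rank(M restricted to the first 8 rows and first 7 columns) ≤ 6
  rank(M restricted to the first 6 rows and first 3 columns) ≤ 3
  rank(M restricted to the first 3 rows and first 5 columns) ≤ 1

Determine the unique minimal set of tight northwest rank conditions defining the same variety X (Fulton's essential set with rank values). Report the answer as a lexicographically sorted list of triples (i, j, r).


The tightest implied rank at each (i,j), from the 20 conditions:

  0 0 0 0 0 0 0 1 1
  1 1 1 1 1 1 1 2 2
  1 1 1 1 1 2 2 3 3
  1 1 1 2 2 3 3 4 4
  1 2 2 3 3 4 4 5 5
  1 2 3 4 4 5 5 6 6
  1 2 3 4 5 6 6 7 7
  1 2 3 4 5 6 6 7 8
  1 2 3 4 5 6 7 8 9

giving w = (8, 1, 6, 4, 2, 3, 5, 9, 7) via Δ²R.

Fulton essential set (4 of the 14 Rothe cells):

[(1, 7, 0), (3, 5, 1), (4, 3, 1), (8, 7, 6)]


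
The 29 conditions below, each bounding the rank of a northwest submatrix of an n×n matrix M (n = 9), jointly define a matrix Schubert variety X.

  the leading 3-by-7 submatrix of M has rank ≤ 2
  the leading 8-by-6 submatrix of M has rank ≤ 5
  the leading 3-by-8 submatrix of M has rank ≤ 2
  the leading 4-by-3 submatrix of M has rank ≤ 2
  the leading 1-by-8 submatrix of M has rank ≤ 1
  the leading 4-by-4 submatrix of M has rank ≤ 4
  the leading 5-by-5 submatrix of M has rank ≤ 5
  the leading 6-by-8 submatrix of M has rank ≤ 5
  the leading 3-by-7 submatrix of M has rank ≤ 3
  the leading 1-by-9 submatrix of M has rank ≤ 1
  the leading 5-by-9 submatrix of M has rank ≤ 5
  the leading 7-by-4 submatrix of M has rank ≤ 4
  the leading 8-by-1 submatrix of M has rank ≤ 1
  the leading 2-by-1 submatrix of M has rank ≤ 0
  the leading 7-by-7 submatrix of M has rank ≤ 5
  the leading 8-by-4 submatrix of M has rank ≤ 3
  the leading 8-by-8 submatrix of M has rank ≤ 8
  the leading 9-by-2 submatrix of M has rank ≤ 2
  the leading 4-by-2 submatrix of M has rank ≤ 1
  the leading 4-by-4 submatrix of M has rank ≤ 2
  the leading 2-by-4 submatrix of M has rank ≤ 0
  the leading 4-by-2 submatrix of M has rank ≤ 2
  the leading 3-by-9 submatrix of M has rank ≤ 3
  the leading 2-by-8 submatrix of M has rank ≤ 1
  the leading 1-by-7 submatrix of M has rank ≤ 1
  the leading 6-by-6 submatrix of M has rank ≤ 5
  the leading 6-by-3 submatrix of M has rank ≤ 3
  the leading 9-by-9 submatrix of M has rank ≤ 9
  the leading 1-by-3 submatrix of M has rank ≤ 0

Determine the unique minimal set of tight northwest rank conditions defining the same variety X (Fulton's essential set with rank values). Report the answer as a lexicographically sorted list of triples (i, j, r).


Rank table r_w(9×9) implied by the 29 constraints:

  R[1]: 0 0 0 0 1 1 1 1 1
  R[2]: 0 0 0 0 1 1 1 1 2
  R[3]: 1 1 1 1 2 2 2 2 3
  R[4]: 1 1 2 2 3 3 3 3 4
  R[5]: 1 2 3 3 4 4 4 4 5
  R[6]: 1 2 3 3 4 5 5 5 6
  R[7]: 1 2 3 3 4 5 5 6 7
  R[8]: 1 2 3 3 4 5 6 7 8
  R[9]: 1 2 3 4 5 6 7 8 9

so w = (5, 9, 1, 3, 2, 6, 8, 7, 4).

Fulton essential set (5 of the 16 Rothe cells):

[(2, 4, 0), (2, 8, 1), (4, 2, 1), (7, 7, 5), (8, 4, 3)]


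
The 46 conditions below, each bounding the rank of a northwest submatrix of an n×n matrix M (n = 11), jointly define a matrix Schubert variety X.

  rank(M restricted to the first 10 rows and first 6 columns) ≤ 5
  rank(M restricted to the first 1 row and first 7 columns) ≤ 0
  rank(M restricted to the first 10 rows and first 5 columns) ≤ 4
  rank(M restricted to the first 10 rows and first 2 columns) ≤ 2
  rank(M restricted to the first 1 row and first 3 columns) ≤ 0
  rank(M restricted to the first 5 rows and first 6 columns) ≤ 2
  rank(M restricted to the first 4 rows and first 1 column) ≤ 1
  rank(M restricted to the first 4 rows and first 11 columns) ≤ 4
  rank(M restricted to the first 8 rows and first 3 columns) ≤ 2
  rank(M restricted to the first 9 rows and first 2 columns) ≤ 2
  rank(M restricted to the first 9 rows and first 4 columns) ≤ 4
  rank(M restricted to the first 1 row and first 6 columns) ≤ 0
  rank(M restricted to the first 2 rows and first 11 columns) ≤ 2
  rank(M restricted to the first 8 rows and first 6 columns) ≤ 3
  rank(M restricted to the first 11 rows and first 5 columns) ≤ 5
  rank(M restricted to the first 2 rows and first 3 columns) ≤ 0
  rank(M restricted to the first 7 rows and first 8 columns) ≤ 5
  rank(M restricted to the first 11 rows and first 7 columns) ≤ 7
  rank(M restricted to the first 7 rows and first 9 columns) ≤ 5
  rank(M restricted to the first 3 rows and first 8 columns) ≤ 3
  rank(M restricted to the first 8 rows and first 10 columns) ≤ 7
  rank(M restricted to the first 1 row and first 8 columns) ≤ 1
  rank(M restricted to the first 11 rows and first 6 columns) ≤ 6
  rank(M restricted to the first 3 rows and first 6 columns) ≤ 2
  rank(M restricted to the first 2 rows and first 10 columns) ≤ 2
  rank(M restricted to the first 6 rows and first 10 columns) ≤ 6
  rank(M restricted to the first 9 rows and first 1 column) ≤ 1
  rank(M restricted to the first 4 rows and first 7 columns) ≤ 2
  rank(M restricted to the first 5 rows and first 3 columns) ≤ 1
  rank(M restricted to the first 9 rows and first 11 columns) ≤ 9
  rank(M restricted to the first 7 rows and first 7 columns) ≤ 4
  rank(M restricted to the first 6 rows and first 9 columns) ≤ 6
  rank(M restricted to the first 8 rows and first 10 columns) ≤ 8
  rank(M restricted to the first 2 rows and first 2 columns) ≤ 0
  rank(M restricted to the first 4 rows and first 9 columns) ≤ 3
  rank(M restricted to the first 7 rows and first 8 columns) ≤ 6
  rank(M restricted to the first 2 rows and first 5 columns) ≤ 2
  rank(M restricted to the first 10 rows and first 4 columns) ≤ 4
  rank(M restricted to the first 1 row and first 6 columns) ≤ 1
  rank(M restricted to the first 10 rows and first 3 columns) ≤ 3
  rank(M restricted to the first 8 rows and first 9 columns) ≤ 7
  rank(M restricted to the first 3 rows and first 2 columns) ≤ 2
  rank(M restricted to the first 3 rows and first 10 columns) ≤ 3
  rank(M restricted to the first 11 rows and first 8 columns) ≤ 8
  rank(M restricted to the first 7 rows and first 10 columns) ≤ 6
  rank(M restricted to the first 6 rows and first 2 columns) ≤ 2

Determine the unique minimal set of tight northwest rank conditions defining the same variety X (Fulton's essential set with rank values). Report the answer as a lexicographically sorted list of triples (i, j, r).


Propagating the 46 rank bounds to every northwest block:

  row 1: 0 0 0 0 0 0 0 1 1 1 1
  row 2: 0 0 0 1 1 1 1 2 2 2 2
  row 3: 1 1 1 2 2 2 2 3 3 3 3
  row 4: 1 1 1 2 2 2 2 3 3 4 4
  row 5: 1 1 1 2 2 2 3 4 4 5 5
  row 6: 1 2 2 3 3 3 4 5 5 6 6
  row 7: 1 2 2 3 3 3 4 5 5 6 7
  row 8: 1 2 2 3 3 3 4 5 6 7 8
  row 9: 1 2 3 4 4 4 5 6 7 8 9
  row 10: 1 2 3 4 4 5 6 7 8 9 10
  row 11: 1 2 3 4 5 6 7 8 9 10 11

second differences of R give the permutation w = (8, 4, 1, 10, 7, 2, 11, 9, 3, 6, 5).

D(w) has 28 cells with 10 SE-corners; essential set:

[(1, 7, 0), (2, 3, 0), (4, 7, 2), (4, 9, 3), (5, 3, 1), (5, 6, 2), (7, 9, 5), (8, 3, 2), (8, 6, 3), (10, 5, 4)]


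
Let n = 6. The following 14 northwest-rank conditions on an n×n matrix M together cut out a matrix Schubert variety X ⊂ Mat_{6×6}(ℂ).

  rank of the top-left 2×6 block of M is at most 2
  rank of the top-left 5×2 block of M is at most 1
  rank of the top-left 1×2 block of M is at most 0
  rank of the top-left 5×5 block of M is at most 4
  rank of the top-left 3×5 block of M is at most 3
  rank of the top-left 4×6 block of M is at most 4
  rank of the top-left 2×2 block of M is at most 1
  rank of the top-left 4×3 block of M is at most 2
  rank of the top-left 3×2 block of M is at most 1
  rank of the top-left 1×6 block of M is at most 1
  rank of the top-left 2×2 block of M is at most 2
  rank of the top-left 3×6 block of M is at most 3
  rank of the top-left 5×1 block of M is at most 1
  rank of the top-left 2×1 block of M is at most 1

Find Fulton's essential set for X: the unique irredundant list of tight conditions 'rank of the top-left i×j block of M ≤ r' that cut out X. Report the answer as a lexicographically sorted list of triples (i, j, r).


Propagating the 14 rank bounds to every northwest block:

  row 1: 0, 0, 1, 1, 1, 1
  row 2: 1, 1, 2, 2, 2, 2
  row 3: 1, 1, 2, 3, 3, 3
  row 4: 1, 1, 2, 3, 4, 4
  row 5: 1, 1, 2, 3, 4, 5
  row 6: 1, 2, 3, 4, 5, 6

reading off 1-entries of Δ²R: w = (3, 1, 4, 5, 6, 2).

|D(w)|=5, |Ess(w)|=2:

[(1, 2, 0), (5, 2, 1)]


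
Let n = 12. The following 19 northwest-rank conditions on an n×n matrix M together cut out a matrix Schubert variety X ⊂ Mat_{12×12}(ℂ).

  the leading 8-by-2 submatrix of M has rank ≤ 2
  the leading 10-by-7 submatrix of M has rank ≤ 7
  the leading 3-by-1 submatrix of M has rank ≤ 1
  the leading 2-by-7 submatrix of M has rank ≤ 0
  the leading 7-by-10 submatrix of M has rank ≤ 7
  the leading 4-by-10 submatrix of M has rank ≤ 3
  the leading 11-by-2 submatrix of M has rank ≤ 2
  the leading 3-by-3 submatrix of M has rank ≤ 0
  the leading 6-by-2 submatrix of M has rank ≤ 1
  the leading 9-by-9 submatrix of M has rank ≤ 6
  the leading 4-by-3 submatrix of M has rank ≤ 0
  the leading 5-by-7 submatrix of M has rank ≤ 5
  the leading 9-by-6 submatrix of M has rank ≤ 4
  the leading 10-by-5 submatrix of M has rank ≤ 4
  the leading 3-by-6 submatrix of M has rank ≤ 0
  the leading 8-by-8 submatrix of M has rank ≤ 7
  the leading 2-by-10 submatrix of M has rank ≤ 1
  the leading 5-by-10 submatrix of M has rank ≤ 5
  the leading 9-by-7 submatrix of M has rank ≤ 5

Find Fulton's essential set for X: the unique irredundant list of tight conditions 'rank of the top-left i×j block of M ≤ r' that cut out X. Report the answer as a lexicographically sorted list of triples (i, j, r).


Rank table r_w(12×12) implied by the 19 constraints:

  R[1]: 0 | 0 | 0 | 0 | 0 | 0 | 0 | 1 | 1 | 1 | 1 | 1
  R[2]: 0 | 0 | 0 | 0 | 0 | 0 | 0 | 1 | 1 | 1 | 2 | 2
  R[3]: 0 | 0 | 0 | 0 | 0 | 0 | 1 | 2 | 2 | 2 | 3 | 3
  R[4]: 0 | 0 | 0 | 1 | 1 | 1 | 2 | 3 | 3 | 3 | 4 | 4
  R[5]: 1 | 1 | 1 | 2 | 2 | 2 | 3 | 4 | 4 | 4 | 5 | 5
  R[6]: 1 | 1 | 2 | 3 | 3 | 3 | 4 | 5 | 5 | 5 | 6 | 6
  R[7]: 1 | 2 | 3 | 4 | 4 | 4 | 5 | 6 | 6 | 6 | 7 | 7
  R[8]: 1 | 2 | 3 | 4 | 4 | 4 | 5 | 6 | 6 | 7 | 8 | 8
  R[9]: 1 | 2 | 3 | 4 | 4 | 4 | 5 | 6 | 6 | 7 | 8 | 9
  R[10]: 1 | 2 | 3 | 4 | 4 | 5 | 6 | 7 | 7 | 8 | 9 | 10
  R[11]: 1 | 2 | 3 | 4 | 5 | 6 | 7 | 8 | 8 | 9 | 10 | 11
  R[12]: 1 | 2 | 3 | 4 | 5 | 6 | 7 | 8 | 9 | 10 | 11 | 12

second differences of R give the permutation w = (8, 11, 7, 4, 1, 3, 2, 10, 12, 6, 5, 9).

Rothe diagram D(w) (33 cells), 8 SE-corners (essential conditions):

[(2, 7, 0), (2, 10, 1), (3, 6, 0), (4, 3, 0), (6, 2, 1), (9, 6, 4), (9, 9, 6), (10, 5, 4)]


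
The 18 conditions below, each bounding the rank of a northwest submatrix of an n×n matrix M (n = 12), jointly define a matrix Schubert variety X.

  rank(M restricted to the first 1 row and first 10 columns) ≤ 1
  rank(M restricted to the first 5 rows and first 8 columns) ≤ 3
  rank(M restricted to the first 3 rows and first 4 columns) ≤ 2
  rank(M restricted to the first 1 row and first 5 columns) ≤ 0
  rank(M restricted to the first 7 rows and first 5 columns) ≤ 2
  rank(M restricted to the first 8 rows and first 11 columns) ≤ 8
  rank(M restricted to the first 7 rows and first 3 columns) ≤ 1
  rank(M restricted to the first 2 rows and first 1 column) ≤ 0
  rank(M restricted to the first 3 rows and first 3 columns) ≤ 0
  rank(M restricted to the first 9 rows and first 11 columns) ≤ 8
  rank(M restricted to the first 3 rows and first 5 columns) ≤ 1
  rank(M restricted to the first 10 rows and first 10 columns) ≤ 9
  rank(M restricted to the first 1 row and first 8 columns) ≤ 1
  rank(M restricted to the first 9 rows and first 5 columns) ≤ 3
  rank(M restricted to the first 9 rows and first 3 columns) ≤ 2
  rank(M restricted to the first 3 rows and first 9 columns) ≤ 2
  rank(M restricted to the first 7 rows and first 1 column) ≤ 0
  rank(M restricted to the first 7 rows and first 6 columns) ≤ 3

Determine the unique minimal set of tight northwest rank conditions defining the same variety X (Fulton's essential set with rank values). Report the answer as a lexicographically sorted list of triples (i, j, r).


Rank table r_w(12×12) implied by the 18 constraints:

  row 1: 0 0 0 0 0 1 1 1 1 1 1 1
  row 2: 0 0 0 1 1 2 2 2 2 2 2 2
  row 3: 0 0 0 1 1 2 2 2 2 3 3 3
  row 4: 0 1 1 2 2 3 3 3 3 4 4 4
  row 5: 0 1 1 2 2 3 3 3 4 5 5 5
  row 6: 0 1 1 2 2 3 4 4 5 6 6 6
  row 7: 0 1 1 2 2 3 4 5 6 7 7 7
  row 8: 1 2 2 3 3 4 5 6 7 8 8 8
  row 9: 1 2 2 3 3 4 5 6 7 8 8 9
  row 10: 1 2 3 4 4 5 6 7 8 9 9 10
  row 11: 1 2 3 4 5 6 7 8 9 10 10 11
  row 12: 1 2 3 4 5 6 7 8 9 10 11 12

second differences of R give the permutation w = (6, 4, 10, 2, 9, 7, 8, 1, 12, 3, 5, 11).

ℓ(w)=30; the 11 essential cells (i,j,r):

[(1, 5, 0), (3, 3, 0), (3, 5, 1), (3, 9, 2), (5, 8, 3), (7, 1, 0), (7, 3, 1), (7, 5, 2), (9, 3, 2), (9, 5, 3), (9, 11, 8)]


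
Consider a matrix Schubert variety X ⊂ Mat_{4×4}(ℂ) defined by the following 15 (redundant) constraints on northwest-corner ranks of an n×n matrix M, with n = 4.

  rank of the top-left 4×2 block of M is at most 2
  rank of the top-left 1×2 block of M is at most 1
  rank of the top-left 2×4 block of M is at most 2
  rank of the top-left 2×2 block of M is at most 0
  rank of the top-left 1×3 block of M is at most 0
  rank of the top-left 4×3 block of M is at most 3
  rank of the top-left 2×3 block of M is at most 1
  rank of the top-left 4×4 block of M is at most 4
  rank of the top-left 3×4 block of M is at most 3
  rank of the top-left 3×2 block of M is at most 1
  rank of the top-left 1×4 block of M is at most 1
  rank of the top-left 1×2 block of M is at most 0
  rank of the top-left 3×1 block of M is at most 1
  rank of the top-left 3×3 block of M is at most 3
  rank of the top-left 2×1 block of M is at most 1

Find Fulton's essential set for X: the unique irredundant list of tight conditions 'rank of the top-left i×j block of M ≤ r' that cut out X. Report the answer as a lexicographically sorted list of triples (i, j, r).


Rank table r_w(4×4) implied by the 15 constraints:

  row 1: 0  0  0  1
  row 2: 0  0  1  2
  row 3: 1  1  2  3
  row 4: 1  2  3  4

second differences of R give the permutation w = (4, 3, 1, 2).

|D(w)|=5, |Ess(w)|=2:

[(1, 3, 0), (2, 2, 0)]


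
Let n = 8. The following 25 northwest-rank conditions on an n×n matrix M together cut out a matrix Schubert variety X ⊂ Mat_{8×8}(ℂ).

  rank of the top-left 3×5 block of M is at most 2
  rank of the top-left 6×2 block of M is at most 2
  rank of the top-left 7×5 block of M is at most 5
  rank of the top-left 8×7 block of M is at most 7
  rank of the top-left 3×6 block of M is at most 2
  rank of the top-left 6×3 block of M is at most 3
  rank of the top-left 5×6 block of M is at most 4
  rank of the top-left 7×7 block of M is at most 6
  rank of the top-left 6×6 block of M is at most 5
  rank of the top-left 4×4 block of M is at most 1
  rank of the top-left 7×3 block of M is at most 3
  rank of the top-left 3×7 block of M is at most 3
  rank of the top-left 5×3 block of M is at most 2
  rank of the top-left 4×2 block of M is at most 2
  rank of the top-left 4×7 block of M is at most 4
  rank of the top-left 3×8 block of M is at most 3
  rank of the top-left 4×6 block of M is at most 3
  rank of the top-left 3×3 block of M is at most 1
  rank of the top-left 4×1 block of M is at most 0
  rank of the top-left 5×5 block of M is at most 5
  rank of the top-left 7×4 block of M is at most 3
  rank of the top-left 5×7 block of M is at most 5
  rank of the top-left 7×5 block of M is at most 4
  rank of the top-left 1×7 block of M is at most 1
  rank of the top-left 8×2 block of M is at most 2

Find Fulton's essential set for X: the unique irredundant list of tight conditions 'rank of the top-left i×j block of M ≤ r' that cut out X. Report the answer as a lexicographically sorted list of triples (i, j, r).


Propagating the 25 rank bounds to every northwest block:

  0 | 1 | 1 | 1 | 1 | 1 | 1 | 1
  0 | 1 | 1 | 1 | 2 | 2 | 2 | 2
  0 | 1 | 1 | 1 | 2 | 2 | 3 | 3
  0 | 1 | 1 | 1 | 2 | 3 | 4 | 4
  1 | 2 | 2 | 2 | 3 | 4 | 5 | 5
  1 | 2 | 3 | 3 | 4 | 5 | 6 | 6
  1 | 2 | 3 | 3 | 4 | 5 | 6 | 7
  1 | 2 | 3 | 4 | 5 | 6 | 7 | 8

the unique w with this rank table is (2, 5, 7, 6, 1, 3, 8, 4).

Fulton essential set (4 of the 12 Rothe cells):

[(3, 6, 2), (4, 1, 0), (4, 4, 1), (7, 4, 3)]


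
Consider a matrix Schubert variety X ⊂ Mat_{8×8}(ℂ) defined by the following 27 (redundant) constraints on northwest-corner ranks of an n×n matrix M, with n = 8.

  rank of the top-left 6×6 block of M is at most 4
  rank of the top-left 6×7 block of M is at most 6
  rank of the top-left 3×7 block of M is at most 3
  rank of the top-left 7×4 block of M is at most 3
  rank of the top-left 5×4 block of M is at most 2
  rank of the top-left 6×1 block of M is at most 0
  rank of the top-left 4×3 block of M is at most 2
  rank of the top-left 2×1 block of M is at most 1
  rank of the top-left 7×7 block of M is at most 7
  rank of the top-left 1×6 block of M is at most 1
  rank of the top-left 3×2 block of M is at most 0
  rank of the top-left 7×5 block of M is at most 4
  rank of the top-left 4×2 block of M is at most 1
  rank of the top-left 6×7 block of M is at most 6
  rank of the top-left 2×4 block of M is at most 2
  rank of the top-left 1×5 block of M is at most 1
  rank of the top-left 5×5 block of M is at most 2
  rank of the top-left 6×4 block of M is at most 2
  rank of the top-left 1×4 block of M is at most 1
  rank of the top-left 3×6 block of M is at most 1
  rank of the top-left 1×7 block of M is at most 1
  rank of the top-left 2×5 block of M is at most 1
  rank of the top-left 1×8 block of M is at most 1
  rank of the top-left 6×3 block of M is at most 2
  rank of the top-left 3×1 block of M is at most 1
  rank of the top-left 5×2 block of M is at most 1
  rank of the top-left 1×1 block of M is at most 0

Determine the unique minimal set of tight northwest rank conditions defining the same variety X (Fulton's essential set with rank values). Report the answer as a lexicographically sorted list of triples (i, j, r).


Propagating the 27 rank bounds to every northwest block:

  R[1]: 0 | 0 | 1 | 1 | 1 | 1 | 1 | 1
  R[2]: 0 | 0 | 1 | 1 | 1 | 1 | 2 | 2
  R[3]: 0 | 0 | 1 | 1 | 1 | 1 | 2 | 3
  R[4]: 0 | 1 | 2 | 2 | 2 | 2 | 3 | 4
  R[5]: 0 | 1 | 2 | 2 | 2 | 3 | 4 | 5
  R[6]: 0 | 1 | 2 | 2 | 3 | 4 | 5 | 6
  R[7]: 1 | 2 | 3 | 3 | 4 | 5 | 6 | 7
  R[8]: 1 | 2 | 3 | 4 | 5 | 6 | 7 | 8

second differences of R give the permutation w = (3, 7, 8, 2, 6, 5, 1, 4).

|D(w)|=18, |Ess(w)|=5:

[(3, 2, 0), (3, 6, 1), (5, 5, 2), (6, 1, 0), (6, 4, 2)]


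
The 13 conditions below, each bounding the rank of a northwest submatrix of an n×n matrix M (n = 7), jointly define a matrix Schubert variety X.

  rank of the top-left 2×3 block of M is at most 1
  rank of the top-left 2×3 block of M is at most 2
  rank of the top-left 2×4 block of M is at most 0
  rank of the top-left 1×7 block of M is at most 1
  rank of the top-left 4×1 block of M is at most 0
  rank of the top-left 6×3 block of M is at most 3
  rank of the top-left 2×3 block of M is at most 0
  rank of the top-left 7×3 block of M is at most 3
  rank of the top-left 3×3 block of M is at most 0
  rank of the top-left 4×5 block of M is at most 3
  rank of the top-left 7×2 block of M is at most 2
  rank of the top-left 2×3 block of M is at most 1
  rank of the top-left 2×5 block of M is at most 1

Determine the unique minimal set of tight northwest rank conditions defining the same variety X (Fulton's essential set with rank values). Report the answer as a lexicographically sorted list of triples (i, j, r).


Reconstructing r_w from the 13 given conditions:

  row 1: 0 0 0 0 1 1 1
  row 2: 0 0 0 0 1 2 2
  row 3: 0 0 0 1 2 3 3
  row 4: 0 1 1 2 3 4 4
  row 5: 1 2 2 3 4 5 5
  row 6: 1 2 3 4 5 6 6
  row 7: 1 2 3 4 5 6 7

hence w(1..7) = (5, 6, 4, 2, 1, 3, 7).

|D(w)|=12, |Ess(w)|=3:

[(2, 4, 0), (3, 3, 0), (4, 1, 0)]


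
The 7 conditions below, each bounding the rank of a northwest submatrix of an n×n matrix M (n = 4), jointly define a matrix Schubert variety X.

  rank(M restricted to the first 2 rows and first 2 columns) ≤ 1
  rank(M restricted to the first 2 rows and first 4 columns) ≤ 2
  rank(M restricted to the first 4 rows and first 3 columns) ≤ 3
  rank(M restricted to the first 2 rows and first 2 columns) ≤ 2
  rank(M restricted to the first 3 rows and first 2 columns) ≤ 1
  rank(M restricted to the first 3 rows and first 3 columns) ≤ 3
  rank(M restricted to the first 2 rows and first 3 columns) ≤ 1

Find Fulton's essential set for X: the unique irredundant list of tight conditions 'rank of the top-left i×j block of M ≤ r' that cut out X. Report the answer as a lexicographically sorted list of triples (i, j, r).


The tightest implied rank at each (i,j), from the 7 conditions:

  i=1: 1, 1, 1, 1
  i=2: 1, 1, 1, 2
  i=3: 1, 1, 2, 3
  i=4: 1, 2, 3, 4

the unique w with this rank table is (1, 4, 3, 2).

Fulton essential set (2 of the 3 Rothe cells):

[(2, 3, 1), (3, 2, 1)]


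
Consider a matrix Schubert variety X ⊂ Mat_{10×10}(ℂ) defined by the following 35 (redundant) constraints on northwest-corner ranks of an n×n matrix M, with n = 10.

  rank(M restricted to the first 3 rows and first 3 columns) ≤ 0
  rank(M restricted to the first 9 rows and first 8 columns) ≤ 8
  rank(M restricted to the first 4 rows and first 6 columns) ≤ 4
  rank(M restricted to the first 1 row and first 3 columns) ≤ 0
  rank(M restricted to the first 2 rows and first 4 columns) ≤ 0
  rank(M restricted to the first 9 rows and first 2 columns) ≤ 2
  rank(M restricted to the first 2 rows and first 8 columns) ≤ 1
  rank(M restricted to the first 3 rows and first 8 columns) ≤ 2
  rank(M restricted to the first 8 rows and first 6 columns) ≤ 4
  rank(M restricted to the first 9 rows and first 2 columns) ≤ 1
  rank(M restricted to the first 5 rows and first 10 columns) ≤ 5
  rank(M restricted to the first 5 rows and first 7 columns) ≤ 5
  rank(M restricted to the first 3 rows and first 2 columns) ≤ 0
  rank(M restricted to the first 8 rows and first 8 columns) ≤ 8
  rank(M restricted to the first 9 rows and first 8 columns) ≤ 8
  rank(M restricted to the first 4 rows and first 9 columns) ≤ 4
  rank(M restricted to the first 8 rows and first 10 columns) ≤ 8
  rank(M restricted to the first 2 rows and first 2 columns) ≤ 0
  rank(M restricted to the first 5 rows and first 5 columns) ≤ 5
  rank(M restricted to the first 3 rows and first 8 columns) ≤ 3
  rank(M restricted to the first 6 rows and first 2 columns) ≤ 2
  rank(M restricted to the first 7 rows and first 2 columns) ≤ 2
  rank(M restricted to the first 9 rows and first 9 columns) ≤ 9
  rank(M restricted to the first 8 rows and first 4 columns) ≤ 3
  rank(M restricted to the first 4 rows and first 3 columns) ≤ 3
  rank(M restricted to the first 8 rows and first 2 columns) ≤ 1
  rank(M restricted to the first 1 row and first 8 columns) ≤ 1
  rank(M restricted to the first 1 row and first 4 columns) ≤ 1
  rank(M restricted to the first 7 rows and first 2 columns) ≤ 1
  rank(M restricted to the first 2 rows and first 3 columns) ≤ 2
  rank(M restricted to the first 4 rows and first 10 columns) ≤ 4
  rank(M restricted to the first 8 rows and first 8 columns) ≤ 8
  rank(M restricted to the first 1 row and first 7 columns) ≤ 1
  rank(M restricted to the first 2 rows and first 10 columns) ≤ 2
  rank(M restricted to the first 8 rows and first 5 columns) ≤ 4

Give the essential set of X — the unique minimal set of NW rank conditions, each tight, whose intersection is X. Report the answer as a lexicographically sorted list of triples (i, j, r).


Rank table r_w(10×10) implied by the 35 constraints:

  row 1: 0 0 0 0 1 1 1 1 1 1
  row 2: 0 0 0 0 1 1 1 1 2 2
  row 3: 0 0 0 1 2 2 2 2 3 3
  row 4: 1 1 1 2 3 3 3 3 4 4
  row 5: 1 1 2 3 4 4 4 4 5 5
  row 6: 1 1 2 3 4 4 5 5 6 6
  row 7: 1 1 2 3 4 4 5 6 7 7
  row 8: 1 1 2 3 4 4 5 6 7 8
  row 9: 1 1 2 3 4 5 6 7 8 9
  row 10: 1 2 3 4 5 6 7 8 9 10

so w = (5, 9, 4, 1, 3, 7, 8, 10, 6, 2).

ℓ(w)=22; the 5 essential cells (i,j,r):

[(2, 4, 0), (2, 8, 1), (3, 3, 0), (8, 6, 4), (9, 2, 1)]


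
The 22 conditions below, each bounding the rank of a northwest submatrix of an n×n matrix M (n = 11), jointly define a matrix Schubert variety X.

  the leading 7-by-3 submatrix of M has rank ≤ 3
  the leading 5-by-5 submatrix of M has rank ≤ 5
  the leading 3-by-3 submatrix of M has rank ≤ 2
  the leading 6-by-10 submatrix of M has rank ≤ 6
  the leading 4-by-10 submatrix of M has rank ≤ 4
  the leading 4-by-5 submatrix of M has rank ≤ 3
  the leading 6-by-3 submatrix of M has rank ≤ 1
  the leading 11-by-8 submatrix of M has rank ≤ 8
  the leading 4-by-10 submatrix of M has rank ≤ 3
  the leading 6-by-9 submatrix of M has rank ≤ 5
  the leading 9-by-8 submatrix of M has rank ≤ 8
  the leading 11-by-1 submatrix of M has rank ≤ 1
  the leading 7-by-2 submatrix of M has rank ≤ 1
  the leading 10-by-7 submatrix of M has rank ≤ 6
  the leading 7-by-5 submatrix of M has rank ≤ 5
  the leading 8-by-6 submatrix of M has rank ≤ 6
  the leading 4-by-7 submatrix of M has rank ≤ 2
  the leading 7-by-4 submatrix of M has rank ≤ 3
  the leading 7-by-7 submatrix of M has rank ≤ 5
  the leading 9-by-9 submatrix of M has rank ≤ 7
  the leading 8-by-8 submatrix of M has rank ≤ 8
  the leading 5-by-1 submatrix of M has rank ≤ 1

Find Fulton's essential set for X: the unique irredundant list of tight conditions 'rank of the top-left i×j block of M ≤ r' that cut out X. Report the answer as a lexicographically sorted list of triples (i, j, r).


Recovering R(i,j) via the rank-extension bound from the 22 conditions:

  i=1: 1  1  1  1  1  1  1  1  1  1  1
  i=2: 1  1  1  2  2  2  2  2  2  2  2
  i=3: 1  1  1  2  2  2  2  3  3  3  3
  i=4: 1  1  1  2  2  2  2  3  3  3  4
  i=5: 1  1  1  2  3  3  3  4  4  4  5
  i=6: 1  1  1  2  3  4  4  5  5  5  6
  i=7: 1  1  2  3  4  5  5  6  6  6  7
  i=8: 1  2  3  4  5  6  6  7  7  7  8
  i=9: 1  2  3  4  5  6  6  7  7  8  9
  i=10: 1  2  3  4  5  6  6  7  8  9  10
  i=11: 1  2  3  4  5  6  7  8  9  10  11

so w = (1, 4, 8, 11, 5, 6, 3, 2, 10, 9, 7).

Fulton essential set (6 of the 22 Rothe cells):

[(4, 7, 2), (4, 10, 3), (6, 3, 1), (7, 2, 1), (9, 9, 7), (10, 7, 6)]


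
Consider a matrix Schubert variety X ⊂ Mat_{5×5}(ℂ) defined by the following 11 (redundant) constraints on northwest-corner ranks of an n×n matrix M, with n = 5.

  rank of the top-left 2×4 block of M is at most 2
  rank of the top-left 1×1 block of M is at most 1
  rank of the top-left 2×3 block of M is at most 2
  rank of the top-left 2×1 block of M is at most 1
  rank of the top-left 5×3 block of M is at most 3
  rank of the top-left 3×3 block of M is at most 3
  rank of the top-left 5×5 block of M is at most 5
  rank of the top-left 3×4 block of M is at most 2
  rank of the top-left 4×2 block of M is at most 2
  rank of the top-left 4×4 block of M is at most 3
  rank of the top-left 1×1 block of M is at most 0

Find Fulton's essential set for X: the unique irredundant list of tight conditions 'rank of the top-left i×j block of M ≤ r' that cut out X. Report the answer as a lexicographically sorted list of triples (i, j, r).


The tightest implied rank at each (i,j), from the 11 conditions:

  i=1: 0, 1, 1, 1, 1
  i=2: 1, 2, 2, 2, 2
  i=3: 1, 2, 2, 2, 3
  i=4: 1, 2, 3, 3, 4
  i=5: 1, 2, 3, 4, 5

the unique w with this rank table is (2, 1, 5, 3, 4).

Rothe diagram D(w) (3 cells), 2 SE-corners (essential conditions):

[(1, 1, 0), (3, 4, 2)]


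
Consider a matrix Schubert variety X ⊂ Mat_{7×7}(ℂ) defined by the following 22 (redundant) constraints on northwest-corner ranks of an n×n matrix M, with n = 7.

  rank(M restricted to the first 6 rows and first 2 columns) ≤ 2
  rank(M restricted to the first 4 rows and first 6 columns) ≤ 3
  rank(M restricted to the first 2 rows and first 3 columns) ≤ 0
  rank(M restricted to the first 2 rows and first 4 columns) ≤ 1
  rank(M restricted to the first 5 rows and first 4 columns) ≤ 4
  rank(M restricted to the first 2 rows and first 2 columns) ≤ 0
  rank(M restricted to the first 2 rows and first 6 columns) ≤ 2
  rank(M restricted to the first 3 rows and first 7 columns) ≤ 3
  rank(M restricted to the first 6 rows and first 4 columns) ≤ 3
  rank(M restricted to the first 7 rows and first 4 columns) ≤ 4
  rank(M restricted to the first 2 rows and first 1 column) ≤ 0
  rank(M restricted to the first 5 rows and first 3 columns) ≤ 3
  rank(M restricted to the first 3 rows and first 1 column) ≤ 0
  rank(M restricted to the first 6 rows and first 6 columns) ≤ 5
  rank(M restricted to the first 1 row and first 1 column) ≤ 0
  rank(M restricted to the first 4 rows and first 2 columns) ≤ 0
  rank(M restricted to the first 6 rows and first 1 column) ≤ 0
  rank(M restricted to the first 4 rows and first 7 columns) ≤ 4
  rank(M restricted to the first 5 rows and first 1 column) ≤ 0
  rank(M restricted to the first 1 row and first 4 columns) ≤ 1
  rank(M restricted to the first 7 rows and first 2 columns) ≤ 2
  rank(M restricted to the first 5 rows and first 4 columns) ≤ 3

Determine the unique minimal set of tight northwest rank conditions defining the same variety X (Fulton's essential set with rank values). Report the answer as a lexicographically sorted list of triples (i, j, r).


Rank table r_w(7×7) implied by the 22 constraints:

  0  0  0  1  1  1  1
  0  0  0  1  2  2  2
  0  0  1  2  3  3  3
  0  0  1  2  3  3  4
  0  1  2  3  4  4  5
  0  1  2  3  4  5  6
  1  2  3  4  5  6  7

reading off 1-entries of Δ²R: w = (4, 5, 3, 7, 2, 6, 1).

D(w) has 13 cells with 4 SE-corners; essential set:

[(2, 3, 0), (4, 2, 0), (4, 6, 3), (6, 1, 0)]


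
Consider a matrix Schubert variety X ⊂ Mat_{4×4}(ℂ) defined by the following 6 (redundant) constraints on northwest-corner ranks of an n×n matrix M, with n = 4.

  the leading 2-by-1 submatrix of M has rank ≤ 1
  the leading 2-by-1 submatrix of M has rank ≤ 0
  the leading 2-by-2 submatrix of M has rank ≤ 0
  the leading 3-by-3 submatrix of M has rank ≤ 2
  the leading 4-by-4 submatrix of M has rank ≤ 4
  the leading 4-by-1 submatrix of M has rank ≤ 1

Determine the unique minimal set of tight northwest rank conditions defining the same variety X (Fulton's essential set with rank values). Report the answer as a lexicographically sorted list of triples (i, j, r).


Recovering R(i,j) via the rank-extension bound from the 6 conditions:

  0, 0, 1, 1
  0, 0, 1, 2
  1, 1, 2, 3
  1, 2, 3, 4

so w = (3, 4, 1, 2).

D(w) has 4 cells with 1 SE-corner; essential set:

[(2, 2, 0)]


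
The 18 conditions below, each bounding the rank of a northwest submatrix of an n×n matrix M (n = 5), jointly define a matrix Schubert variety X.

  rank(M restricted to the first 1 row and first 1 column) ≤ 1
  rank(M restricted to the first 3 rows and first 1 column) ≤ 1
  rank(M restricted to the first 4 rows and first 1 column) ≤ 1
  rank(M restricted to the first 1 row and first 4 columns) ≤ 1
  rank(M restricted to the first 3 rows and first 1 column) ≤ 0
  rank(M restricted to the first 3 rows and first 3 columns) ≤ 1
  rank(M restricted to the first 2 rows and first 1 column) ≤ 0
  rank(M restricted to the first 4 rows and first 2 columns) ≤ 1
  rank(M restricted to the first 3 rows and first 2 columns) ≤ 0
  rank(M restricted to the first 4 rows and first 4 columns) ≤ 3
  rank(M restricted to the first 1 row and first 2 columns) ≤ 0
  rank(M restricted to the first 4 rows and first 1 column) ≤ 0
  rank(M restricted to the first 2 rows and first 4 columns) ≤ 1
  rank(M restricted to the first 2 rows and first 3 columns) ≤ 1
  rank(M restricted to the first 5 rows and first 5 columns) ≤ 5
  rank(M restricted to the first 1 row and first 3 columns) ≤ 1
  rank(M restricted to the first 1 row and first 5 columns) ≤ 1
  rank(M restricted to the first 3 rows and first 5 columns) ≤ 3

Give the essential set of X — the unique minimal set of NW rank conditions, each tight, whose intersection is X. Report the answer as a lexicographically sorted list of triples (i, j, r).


Reconstructing r_w from the 18 given conditions:

  row 1: 0 0 1 1 1
  row 2: 0 0 1 1 2
  row 3: 0 0 1 2 3
  row 4: 0 1 2 3 4
  row 5: 1 2 3 4 5

hence w(1..5) = (3, 5, 4, 2, 1).

|D(w)|=8, |Ess(w)|=3:

[(2, 4, 1), (3, 2, 0), (4, 1, 0)]
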